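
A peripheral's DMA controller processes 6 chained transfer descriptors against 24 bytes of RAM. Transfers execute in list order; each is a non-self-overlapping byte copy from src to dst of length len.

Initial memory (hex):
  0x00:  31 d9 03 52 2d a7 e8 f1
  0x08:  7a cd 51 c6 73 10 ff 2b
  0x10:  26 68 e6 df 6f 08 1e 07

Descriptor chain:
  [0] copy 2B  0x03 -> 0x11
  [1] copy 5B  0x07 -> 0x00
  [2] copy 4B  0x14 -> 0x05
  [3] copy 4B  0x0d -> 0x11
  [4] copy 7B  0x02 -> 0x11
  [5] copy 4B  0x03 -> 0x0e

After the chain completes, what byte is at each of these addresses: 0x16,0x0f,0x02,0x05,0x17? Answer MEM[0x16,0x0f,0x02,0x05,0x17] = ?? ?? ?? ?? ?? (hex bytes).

#0 dst[0x11+2] := {0x52,0x2d}
#1 dst[0x00+5] := {0xf1,0x7a,0xcd,0x51,0xc6}
#2 dst[0x05+4] := {0x6f,0x08,0x1e,0x07}
#3 dst[0x11+4] := {0x10,0xff,0x2b,0x26}
#4 dst[0x11+7] := {0xcd,0x51,0xc6,0x6f,0x08,0x1e,0x07}
#5 dst[0x0e+4] := {0x51,0xc6,0x6f,0x08}
query mem[0x16]=0x1e, mem[0x0f]=0xc6, mem[0x02]=0xcd, mem[0x05]=0x6f, mem[0x17]=0x07

MEM[0x16,0x0f,0x02,0x05,0x17] = 1e c6 cd 6f 07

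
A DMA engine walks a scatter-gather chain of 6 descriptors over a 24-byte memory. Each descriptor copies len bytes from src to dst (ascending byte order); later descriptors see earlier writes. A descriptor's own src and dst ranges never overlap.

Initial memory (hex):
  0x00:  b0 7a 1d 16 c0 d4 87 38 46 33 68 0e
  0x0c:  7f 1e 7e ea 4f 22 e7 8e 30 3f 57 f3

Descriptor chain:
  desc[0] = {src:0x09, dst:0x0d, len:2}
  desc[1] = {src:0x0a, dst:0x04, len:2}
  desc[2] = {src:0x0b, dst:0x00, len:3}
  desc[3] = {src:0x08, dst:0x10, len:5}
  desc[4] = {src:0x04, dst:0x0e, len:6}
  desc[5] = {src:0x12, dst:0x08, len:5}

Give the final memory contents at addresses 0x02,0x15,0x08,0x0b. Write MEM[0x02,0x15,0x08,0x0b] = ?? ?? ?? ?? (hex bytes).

MEM[0x02,0x15,0x08,0x0b] = 33 3f 46 3f

[0] 0x09->0x0d len=2 : 33 68
[1] 0x0a->0x04 len=2 : 68 0e
[2] 0x0b->0x00 len=3 : 0e 7f 33
[3] 0x08->0x10 len=5 : 46 33 68 0e 7f
[4] 0x04->0x0e len=6 : 68 0e 87 38 46 33
[5] 0x12->0x08 len=5 : 46 33 7f 3f 57
query mem[0x02]=0x33, mem[0x15]=0x3f, mem[0x08]=0x46, mem[0x0b]=0x3f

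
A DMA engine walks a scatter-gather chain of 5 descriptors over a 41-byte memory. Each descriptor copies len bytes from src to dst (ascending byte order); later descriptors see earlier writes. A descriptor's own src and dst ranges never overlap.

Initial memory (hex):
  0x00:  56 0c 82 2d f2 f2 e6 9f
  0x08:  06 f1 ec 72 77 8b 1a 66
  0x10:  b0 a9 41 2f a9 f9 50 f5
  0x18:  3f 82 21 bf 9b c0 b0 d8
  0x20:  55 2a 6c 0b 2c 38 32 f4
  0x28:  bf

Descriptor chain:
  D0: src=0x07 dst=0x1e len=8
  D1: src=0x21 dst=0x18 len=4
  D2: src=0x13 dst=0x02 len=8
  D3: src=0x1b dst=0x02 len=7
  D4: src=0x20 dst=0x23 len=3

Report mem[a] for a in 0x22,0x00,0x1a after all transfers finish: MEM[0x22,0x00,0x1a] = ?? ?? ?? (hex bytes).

#0 dst[0x1e+8] := {0x9f,0x06,0xf1,0xec,0x72,0x77,0x8b,0x1a}
#1 dst[0x18+4] := {0xec,0x72,0x77,0x8b}
#2 dst[0x02+8] := {0x2f,0xa9,0xf9,0x50,0xf5,0xec,0x72,0x77}
#3 dst[0x02+7] := {0x8b,0x9b,0xc0,0x9f,0x06,0xf1,0xec}
#4 dst[0x23+3] := {0xf1,0xec,0x72}
query mem[0x22]=0x72, mem[0x00]=0x56, mem[0x1a]=0x77

MEM[0x22,0x00,0x1a] = 72 56 77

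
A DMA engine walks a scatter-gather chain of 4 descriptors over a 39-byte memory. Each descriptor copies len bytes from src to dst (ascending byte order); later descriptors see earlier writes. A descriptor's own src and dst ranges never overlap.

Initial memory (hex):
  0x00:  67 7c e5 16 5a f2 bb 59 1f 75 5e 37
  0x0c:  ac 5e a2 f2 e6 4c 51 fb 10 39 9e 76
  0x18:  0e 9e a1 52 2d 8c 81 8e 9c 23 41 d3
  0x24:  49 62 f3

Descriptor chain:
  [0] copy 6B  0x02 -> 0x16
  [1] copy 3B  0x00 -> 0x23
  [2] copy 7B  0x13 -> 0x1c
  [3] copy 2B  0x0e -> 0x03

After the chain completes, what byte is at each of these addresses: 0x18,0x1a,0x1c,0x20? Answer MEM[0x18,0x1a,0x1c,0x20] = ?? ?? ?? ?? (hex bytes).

#0 dst[0x16+6] := {0xe5,0x16,0x5a,0xf2,0xbb,0x59}
#1 dst[0x23+3] := {0x67,0x7c,0xe5}
#2 dst[0x1c+7] := {0xfb,0x10,0x39,0xe5,0x16,0x5a,0xf2}
#3 dst[0x03+2] := {0xa2,0xf2}
query mem[0x18]=0x5a, mem[0x1a]=0xbb, mem[0x1c]=0xfb, mem[0x20]=0x16

MEM[0x18,0x1a,0x1c,0x20] = 5a bb fb 16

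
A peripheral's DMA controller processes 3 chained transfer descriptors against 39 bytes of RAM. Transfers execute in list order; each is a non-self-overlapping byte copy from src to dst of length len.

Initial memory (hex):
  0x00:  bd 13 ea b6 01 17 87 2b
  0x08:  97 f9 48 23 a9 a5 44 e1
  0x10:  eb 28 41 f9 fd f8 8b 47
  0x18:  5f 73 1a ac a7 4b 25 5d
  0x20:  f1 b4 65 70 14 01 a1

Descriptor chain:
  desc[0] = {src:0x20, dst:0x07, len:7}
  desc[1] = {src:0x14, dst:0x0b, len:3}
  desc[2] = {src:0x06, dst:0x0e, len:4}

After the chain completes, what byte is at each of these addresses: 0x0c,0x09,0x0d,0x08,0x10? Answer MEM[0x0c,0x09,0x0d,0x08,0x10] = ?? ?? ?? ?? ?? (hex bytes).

[0] 0x20->0x07 len=7 : f1 b4 65 70 14 01 a1
[1] 0x14->0x0b len=3 : fd f8 8b
[2] 0x06->0x0e len=4 : 87 f1 b4 65
query mem[0x0c]=0xf8, mem[0x09]=0x65, mem[0x0d]=0x8b, mem[0x08]=0xb4, mem[0x10]=0xb4

MEM[0x0c,0x09,0x0d,0x08,0x10] = f8 65 8b b4 b4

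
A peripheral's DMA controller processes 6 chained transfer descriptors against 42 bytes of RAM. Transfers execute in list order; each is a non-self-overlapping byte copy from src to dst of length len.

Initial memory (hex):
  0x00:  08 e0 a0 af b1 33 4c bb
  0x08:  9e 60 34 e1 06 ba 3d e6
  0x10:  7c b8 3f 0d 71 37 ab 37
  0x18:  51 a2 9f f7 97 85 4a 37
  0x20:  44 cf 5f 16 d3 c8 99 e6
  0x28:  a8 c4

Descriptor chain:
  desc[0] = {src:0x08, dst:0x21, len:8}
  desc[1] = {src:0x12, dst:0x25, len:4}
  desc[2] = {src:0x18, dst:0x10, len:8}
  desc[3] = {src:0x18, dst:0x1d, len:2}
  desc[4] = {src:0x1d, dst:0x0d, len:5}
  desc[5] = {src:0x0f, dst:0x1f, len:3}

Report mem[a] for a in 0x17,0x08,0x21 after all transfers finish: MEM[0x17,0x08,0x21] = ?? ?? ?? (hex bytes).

MEM[0x17,0x08,0x21] = 37 9e 9e

  after D0: wrote 8B at 0x21 = 9e6034e106ba3de6
  after D1: wrote 4B at 0x25 = 3f0d7137
  after D2: wrote 8B at 0x10 = 51a29ff797854a37
  after D3: wrote 2B at 0x1d = 51a2
  after D4: wrote 5B at 0x0d = 51a237449e
  after D5: wrote 3B at 0x1f = 37449e
query mem[0x17]=0x37, mem[0x08]=0x9e, mem[0x21]=0x9e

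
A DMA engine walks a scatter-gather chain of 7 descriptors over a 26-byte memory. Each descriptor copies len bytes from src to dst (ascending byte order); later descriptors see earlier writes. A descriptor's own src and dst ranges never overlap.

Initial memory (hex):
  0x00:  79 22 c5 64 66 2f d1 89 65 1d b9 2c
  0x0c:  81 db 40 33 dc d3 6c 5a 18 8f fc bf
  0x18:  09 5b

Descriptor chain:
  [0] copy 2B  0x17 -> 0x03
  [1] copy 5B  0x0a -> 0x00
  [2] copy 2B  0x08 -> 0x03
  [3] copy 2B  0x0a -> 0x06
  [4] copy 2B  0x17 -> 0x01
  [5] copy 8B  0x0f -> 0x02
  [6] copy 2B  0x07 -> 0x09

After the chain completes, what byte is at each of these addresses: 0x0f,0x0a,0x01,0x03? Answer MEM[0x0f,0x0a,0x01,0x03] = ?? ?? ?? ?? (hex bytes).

#0 dst[0x03+2] := {0xbf,0x09}
#1 dst[0x00+5] := {0xb9,0x2c,0x81,0xdb,0x40}
#2 dst[0x03+2] := {0x65,0x1d}
#3 dst[0x06+2] := {0xb9,0x2c}
#4 dst[0x01+2] := {0xbf,0x09}
#5 dst[0x02+8] := {0x33,0xdc,0xd3,0x6c,0x5a,0x18,0x8f,0xfc}
#6 dst[0x09+2] := {0x18,0x8f}
query mem[0x0f]=0x33, mem[0x0a]=0x8f, mem[0x01]=0xbf, mem[0x03]=0xdc

MEM[0x0f,0x0a,0x01,0x03] = 33 8f bf dc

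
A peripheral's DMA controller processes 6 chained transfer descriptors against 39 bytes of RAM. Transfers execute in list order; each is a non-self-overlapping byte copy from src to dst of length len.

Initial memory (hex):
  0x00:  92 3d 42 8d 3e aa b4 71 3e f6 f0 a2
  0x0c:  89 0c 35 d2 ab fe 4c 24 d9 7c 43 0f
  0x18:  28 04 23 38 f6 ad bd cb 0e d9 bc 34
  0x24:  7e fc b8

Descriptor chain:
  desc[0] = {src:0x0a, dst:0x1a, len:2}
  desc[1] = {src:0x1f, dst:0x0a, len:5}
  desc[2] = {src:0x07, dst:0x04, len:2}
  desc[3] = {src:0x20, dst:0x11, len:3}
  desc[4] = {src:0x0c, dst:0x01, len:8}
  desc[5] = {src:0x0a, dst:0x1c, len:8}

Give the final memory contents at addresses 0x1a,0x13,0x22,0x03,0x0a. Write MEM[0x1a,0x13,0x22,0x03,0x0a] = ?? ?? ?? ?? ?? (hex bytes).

[0] 0x0a->0x1a len=2 : f0 a2
[1] 0x1f->0x0a len=5 : cb 0e d9 bc 34
[2] 0x07->0x04 len=2 : 71 3e
[3] 0x20->0x11 len=3 : 0e d9 bc
[4] 0x0c->0x01 len=8 : d9 bc 34 d2 ab 0e d9 bc
[5] 0x0a->0x1c len=8 : cb 0e d9 bc 34 d2 ab 0e
query mem[0x1a]=0xf0, mem[0x13]=0xbc, mem[0x22]=0xab, mem[0x03]=0x34, mem[0x0a]=0xcb

MEM[0x1a,0x13,0x22,0x03,0x0a] = f0 bc ab 34 cb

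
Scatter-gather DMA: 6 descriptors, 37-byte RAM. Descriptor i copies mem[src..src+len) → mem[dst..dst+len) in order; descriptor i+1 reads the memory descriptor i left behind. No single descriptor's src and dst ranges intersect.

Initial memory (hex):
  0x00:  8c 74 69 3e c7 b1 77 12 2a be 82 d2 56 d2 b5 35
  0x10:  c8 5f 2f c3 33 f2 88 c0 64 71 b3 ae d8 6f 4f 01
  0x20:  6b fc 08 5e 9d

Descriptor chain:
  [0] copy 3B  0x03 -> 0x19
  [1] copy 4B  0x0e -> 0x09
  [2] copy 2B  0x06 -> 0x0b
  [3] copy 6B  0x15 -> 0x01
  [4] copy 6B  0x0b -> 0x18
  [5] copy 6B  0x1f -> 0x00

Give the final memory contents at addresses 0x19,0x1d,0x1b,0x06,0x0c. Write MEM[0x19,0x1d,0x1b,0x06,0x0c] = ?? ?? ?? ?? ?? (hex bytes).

#0 dst[0x19+3] := {0x3e,0xc7,0xb1}
#1 dst[0x09+4] := {0xb5,0x35,0xc8,0x5f}
#2 dst[0x0b+2] := {0x77,0x12}
#3 dst[0x01+6] := {0xf2,0x88,0xc0,0x64,0x3e,0xc7}
#4 dst[0x18+6] := {0x77,0x12,0xd2,0xb5,0x35,0xc8}
#5 dst[0x00+6] := {0x01,0x6b,0xfc,0x08,0x5e,0x9d}
query mem[0x19]=0x12, mem[0x1d]=0xc8, mem[0x1b]=0xb5, mem[0x06]=0xc7, mem[0x0c]=0x12

MEM[0x19,0x1d,0x1b,0x06,0x0c] = 12 c8 b5 c7 12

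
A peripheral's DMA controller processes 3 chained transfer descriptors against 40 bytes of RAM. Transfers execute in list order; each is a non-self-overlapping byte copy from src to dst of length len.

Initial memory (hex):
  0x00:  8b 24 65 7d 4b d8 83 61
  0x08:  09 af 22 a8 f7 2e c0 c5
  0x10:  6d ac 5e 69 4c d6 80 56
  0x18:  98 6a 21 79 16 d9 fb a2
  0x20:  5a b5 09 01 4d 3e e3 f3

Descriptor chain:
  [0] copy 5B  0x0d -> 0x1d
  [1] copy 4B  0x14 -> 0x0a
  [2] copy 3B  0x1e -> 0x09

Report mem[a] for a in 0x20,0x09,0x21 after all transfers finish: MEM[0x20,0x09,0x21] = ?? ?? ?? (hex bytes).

MEM[0x20,0x09,0x21] = 6d c0 ac

  after D0: wrote 5B at 0x1d = 2ec0c56dac
  after D1: wrote 4B at 0x0a = 4cd68056
  after D2: wrote 3B at 0x09 = c0c56d
query mem[0x20]=0x6d, mem[0x09]=0xc0, mem[0x21]=0xac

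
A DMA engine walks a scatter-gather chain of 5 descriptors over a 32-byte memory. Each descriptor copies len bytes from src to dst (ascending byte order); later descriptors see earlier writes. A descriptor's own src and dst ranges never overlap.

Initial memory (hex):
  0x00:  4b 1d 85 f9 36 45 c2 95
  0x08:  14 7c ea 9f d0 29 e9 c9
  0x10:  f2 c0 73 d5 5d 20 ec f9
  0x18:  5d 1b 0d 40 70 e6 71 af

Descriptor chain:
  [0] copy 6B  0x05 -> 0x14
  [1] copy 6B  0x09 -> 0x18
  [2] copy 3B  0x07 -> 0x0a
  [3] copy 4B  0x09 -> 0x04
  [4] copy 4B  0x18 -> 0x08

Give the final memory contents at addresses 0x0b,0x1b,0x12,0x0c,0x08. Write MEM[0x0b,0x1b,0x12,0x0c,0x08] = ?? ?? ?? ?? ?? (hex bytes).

MEM[0x0b,0x1b,0x12,0x0c,0x08] = d0 d0 73 7c 7c

  after D0: wrote 6B at 0x14 = 45c295147cea
  after D1: wrote 6B at 0x18 = 7cea9fd029e9
  after D2: wrote 3B at 0x0a = 95147c
  after D3: wrote 4B at 0x04 = 7c95147c
  after D4: wrote 4B at 0x08 = 7cea9fd0
query mem[0x0b]=0xd0, mem[0x1b]=0xd0, mem[0x12]=0x73, mem[0x0c]=0x7c, mem[0x08]=0x7c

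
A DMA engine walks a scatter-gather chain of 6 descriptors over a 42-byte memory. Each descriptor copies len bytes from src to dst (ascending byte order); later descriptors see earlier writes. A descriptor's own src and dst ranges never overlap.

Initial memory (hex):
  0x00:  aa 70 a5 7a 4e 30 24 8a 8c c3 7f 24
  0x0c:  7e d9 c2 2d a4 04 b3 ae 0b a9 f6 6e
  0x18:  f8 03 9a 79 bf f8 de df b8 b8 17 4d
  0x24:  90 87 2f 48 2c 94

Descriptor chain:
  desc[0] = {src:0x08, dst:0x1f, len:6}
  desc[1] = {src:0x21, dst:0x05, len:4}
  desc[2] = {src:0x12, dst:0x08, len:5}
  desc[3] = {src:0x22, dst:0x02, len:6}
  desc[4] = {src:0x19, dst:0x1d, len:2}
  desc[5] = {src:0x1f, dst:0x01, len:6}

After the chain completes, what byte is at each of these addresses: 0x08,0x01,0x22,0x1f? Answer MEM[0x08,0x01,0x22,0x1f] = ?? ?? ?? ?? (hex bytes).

MEM[0x08,0x01,0x22,0x1f] = b3 8c 24 8c

#0 dst[0x1f+6] := {0x8c,0xc3,0x7f,0x24,0x7e,0xd9}
#1 dst[0x05+4] := {0x7f,0x24,0x7e,0xd9}
#2 dst[0x08+5] := {0xb3,0xae,0x0b,0xa9,0xf6}
#3 dst[0x02+6] := {0x24,0x7e,0xd9,0x87,0x2f,0x48}
#4 dst[0x1d+2] := {0x03,0x9a}
#5 dst[0x01+6] := {0x8c,0xc3,0x7f,0x24,0x7e,0xd9}
query mem[0x08]=0xb3, mem[0x01]=0x8c, mem[0x22]=0x24, mem[0x1f]=0x8c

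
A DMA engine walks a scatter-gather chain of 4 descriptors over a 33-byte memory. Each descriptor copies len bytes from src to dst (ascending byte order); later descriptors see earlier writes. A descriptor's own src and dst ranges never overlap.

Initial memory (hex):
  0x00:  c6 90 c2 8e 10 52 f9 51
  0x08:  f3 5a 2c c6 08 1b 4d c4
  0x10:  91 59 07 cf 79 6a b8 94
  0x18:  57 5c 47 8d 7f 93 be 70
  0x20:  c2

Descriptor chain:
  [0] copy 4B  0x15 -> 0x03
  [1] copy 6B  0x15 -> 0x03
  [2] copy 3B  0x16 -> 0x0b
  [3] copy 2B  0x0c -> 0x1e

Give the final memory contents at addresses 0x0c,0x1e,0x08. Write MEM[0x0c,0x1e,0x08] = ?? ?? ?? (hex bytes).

#0 dst[0x03+4] := {0x6a,0xb8,0x94,0x57}
#1 dst[0x03+6] := {0x6a,0xb8,0x94,0x57,0x5c,0x47}
#2 dst[0x0b+3] := {0xb8,0x94,0x57}
#3 dst[0x1e+2] := {0x94,0x57}
query mem[0x0c]=0x94, mem[0x1e]=0x94, mem[0x08]=0x47

MEM[0x0c,0x1e,0x08] = 94 94 47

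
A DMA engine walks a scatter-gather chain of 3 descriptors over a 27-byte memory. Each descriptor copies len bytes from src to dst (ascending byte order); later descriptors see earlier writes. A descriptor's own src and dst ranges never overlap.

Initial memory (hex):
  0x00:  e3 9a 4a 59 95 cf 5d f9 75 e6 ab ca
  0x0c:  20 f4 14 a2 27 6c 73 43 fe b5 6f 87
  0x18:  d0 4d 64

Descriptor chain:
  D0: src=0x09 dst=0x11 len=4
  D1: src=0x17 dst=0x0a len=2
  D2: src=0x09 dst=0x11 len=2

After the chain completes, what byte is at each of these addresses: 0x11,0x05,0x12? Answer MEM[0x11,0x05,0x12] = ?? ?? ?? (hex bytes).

MEM[0x11,0x05,0x12] = e6 cf 87

  after D0: wrote 4B at 0x11 = e6abca20
  after D1: wrote 2B at 0x0a = 87d0
  after D2: wrote 2B at 0x11 = e687
query mem[0x11]=0xe6, mem[0x05]=0xcf, mem[0x12]=0x87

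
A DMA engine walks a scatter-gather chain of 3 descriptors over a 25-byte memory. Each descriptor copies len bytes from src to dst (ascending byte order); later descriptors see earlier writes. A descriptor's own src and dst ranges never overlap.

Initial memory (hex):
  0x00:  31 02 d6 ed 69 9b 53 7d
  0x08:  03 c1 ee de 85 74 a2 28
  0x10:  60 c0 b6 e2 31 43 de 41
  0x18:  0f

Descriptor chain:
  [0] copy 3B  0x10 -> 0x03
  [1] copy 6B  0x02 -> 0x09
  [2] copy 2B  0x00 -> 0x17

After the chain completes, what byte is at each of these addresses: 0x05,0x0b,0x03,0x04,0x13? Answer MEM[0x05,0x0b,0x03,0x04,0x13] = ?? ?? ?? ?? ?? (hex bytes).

MEM[0x05,0x0b,0x03,0x04,0x13] = b6 c0 60 c0 e2

D0: mem[0x03..0x05] <- [60 c0 b6]
D1: mem[0x09..0x0e] <- [d6 60 c0 b6 53 7d]
D2: mem[0x17..0x18] <- [31 02]
query mem[0x05]=0xb6, mem[0x0b]=0xc0, mem[0x03]=0x60, mem[0x04]=0xc0, mem[0x13]=0xe2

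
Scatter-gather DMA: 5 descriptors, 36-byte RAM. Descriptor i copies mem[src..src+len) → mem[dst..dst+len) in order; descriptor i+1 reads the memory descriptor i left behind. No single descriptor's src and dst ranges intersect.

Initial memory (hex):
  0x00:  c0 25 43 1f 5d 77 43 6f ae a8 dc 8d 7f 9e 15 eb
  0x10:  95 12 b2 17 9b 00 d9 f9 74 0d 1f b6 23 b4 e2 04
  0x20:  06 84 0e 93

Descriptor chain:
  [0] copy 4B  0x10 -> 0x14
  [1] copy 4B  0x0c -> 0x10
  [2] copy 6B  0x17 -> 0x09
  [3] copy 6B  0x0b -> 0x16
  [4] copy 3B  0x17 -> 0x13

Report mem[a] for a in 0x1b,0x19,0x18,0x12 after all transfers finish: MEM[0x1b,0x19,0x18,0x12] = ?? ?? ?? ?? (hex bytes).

D0: mem[0x14..0x17] <- [95 12 b2 17]
D1: mem[0x10..0x13] <- [7f 9e 15 eb]
D2: mem[0x09..0x0e] <- [17 74 0d 1f b6 23]
D3: mem[0x16..0x1b] <- [0d 1f b6 23 eb 7f]
D4: mem[0x13..0x15] <- [1f b6 23]
query mem[0x1b]=0x7f, mem[0x19]=0x23, mem[0x18]=0xb6, mem[0x12]=0x15

MEM[0x1b,0x19,0x18,0x12] = 7f 23 b6 15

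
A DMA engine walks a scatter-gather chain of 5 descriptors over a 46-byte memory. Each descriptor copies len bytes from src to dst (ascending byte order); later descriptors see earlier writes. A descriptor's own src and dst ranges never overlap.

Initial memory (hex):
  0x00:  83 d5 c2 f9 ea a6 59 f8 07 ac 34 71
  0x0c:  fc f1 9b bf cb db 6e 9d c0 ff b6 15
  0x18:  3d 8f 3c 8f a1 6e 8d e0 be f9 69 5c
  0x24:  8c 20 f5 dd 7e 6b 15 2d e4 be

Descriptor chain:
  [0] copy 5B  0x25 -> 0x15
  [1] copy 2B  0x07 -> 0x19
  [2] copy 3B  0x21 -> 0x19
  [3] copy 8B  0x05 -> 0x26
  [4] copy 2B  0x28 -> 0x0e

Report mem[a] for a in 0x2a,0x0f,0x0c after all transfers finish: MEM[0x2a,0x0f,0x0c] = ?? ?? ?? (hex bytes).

[0] 0x25->0x15 len=5 : 20 f5 dd 7e 6b
[1] 0x07->0x19 len=2 : f8 07
[2] 0x21->0x19 len=3 : f9 69 5c
[3] 0x05->0x26 len=8 : a6 59 f8 07 ac 34 71 fc
[4] 0x28->0x0e len=2 : f8 07
query mem[0x2a]=0xac, mem[0x0f]=0x07, mem[0x0c]=0xfc

MEM[0x2a,0x0f,0x0c] = ac 07 fc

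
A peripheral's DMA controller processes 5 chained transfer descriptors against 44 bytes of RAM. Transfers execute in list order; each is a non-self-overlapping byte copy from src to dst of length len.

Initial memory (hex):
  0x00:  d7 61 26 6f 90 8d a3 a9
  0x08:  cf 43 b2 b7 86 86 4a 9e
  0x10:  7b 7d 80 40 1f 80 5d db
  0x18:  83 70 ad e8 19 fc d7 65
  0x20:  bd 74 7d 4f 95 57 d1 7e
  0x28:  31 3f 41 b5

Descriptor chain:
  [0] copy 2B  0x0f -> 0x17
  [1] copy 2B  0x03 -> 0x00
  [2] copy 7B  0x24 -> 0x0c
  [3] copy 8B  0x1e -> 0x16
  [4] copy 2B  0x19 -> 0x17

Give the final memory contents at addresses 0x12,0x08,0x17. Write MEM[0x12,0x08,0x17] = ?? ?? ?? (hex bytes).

  after D0: wrote 2B at 0x17 = 9e7b
  after D1: wrote 2B at 0x00 = 6f90
  after D2: wrote 7B at 0x0c = 9557d17e313f41
  after D3: wrote 8B at 0x16 = d765bd747d4f9557
  after D4: wrote 2B at 0x17 = 747d
query mem[0x12]=0x41, mem[0x08]=0xcf, mem[0x17]=0x74

MEM[0x12,0x08,0x17] = 41 cf 74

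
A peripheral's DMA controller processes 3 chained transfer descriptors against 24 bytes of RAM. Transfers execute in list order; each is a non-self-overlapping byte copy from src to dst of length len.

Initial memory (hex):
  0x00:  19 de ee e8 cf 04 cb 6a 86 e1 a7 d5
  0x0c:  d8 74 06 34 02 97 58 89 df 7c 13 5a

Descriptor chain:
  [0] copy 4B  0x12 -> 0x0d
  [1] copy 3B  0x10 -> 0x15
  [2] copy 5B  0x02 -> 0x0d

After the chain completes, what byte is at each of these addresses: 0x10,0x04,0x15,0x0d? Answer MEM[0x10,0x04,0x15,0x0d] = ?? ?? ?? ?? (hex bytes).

D0: mem[0x0d..0x10] <- [58 89 df 7c]
D1: mem[0x15..0x17] <- [7c 97 58]
D2: mem[0x0d..0x11] <- [ee e8 cf 04 cb]
query mem[0x10]=0x04, mem[0x04]=0xcf, mem[0x15]=0x7c, mem[0x0d]=0xee

MEM[0x10,0x04,0x15,0x0d] = 04 cf 7c ee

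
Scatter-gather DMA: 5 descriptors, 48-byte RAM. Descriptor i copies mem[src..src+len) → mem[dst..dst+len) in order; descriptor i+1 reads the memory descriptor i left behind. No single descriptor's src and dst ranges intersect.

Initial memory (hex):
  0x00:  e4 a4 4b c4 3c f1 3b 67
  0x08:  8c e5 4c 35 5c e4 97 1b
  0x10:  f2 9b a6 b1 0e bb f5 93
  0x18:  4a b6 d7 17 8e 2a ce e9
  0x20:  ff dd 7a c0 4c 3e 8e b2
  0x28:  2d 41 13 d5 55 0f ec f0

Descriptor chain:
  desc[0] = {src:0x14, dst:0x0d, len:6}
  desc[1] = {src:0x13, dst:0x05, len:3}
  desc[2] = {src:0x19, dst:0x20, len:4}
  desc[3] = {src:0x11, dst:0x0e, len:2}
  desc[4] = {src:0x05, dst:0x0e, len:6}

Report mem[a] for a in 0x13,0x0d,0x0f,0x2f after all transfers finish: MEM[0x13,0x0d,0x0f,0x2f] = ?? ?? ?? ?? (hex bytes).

MEM[0x13,0x0d,0x0f,0x2f] = 4c 0e 0e f0

[0] 0x14->0x0d len=6 : 0e bb f5 93 4a b6
[1] 0x13->0x05 len=3 : b1 0e bb
[2] 0x19->0x20 len=4 : b6 d7 17 8e
[3] 0x11->0x0e len=2 : 4a b6
[4] 0x05->0x0e len=6 : b1 0e bb 8c e5 4c
query mem[0x13]=0x4c, mem[0x0d]=0x0e, mem[0x0f]=0x0e, mem[0x2f]=0xf0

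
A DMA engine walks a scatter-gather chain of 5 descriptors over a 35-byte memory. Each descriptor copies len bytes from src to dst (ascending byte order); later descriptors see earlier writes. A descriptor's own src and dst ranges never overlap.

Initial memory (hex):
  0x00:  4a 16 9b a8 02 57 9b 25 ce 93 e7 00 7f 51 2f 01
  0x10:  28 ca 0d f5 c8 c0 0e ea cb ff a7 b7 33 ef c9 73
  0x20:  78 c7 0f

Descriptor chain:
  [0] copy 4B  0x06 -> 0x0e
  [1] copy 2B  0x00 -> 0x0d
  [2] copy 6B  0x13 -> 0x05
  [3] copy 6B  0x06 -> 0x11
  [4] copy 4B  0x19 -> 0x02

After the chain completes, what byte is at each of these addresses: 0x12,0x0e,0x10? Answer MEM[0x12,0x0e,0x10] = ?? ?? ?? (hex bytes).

MEM[0x12,0x0e,0x10] = c0 16 ce

  after D0: wrote 4B at 0x0e = 9b25ce93
  after D1: wrote 2B at 0x0d = 4a16
  after D2: wrote 6B at 0x05 = f5c8c00eeacb
  after D3: wrote 6B at 0x11 = c8c00eeacb00
  after D4: wrote 4B at 0x02 = ffa7b733
query mem[0x12]=0xc0, mem[0x0e]=0x16, mem[0x10]=0xce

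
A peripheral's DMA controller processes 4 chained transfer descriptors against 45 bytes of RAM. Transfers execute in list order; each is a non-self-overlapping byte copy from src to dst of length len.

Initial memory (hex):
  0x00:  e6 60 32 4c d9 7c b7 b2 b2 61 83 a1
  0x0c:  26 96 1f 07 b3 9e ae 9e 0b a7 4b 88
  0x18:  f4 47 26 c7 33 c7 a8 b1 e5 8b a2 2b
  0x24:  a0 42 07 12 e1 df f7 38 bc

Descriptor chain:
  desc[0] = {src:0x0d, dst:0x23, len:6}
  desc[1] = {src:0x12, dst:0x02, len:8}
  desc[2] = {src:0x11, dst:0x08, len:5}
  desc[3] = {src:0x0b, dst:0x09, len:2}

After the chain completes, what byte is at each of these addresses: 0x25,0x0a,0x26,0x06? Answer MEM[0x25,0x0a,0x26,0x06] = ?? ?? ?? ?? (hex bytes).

MEM[0x25,0x0a,0x26,0x06] = 07 a7 b3 4b

#0 dst[0x23+6] := {0x96,0x1f,0x07,0xb3,0x9e,0xae}
#1 dst[0x02+8] := {0xae,0x9e,0x0b,0xa7,0x4b,0x88,0xf4,0x47}
#2 dst[0x08+5] := {0x9e,0xae,0x9e,0x0b,0xa7}
#3 dst[0x09+2] := {0x0b,0xa7}
query mem[0x25]=0x07, mem[0x0a]=0xa7, mem[0x26]=0xb3, mem[0x06]=0x4b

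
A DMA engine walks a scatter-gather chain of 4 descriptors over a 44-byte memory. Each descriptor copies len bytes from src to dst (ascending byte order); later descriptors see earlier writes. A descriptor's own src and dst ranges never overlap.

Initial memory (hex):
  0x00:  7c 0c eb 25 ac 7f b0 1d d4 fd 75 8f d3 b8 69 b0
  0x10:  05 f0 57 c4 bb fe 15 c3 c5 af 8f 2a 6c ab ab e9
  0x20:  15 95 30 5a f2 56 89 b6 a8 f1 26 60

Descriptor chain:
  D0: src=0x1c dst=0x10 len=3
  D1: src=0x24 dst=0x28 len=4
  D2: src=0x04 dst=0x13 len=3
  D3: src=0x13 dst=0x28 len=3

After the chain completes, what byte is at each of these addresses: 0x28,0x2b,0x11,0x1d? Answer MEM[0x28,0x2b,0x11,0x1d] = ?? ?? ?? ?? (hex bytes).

MEM[0x28,0x2b,0x11,0x1d] = ac b6 ab ab

  after D0: wrote 3B at 0x10 = 6cabab
  after D1: wrote 4B at 0x28 = f25689b6
  after D2: wrote 3B at 0x13 = ac7fb0
  after D3: wrote 3B at 0x28 = ac7fb0
query mem[0x28]=0xac, mem[0x2b]=0xb6, mem[0x11]=0xab, mem[0x1d]=0xab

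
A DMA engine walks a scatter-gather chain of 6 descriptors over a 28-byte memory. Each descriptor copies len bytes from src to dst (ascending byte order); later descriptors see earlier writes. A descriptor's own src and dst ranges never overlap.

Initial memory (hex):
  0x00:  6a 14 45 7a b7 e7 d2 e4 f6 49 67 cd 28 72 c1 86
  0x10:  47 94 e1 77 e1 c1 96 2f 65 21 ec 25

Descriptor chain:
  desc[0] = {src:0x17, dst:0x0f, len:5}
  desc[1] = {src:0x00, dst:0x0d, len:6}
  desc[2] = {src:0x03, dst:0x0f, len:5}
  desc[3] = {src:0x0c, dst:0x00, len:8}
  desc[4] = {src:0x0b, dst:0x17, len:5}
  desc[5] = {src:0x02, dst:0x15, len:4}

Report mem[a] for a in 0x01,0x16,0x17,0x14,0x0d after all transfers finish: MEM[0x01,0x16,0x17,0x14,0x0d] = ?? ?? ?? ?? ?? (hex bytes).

[0] 0x17->0x0f len=5 : 2f 65 21 ec 25
[1] 0x00->0x0d len=6 : 6a 14 45 7a b7 e7
[2] 0x03->0x0f len=5 : 7a b7 e7 d2 e4
[3] 0x0c->0x00 len=8 : 28 6a 14 7a b7 e7 d2 e4
[4] 0x0b->0x17 len=5 : cd 28 6a 14 7a
[5] 0x02->0x15 len=4 : 14 7a b7 e7
query mem[0x01]=0x6a, mem[0x16]=0x7a, mem[0x17]=0xb7, mem[0x14]=0xe1, mem[0x0d]=0x6a

MEM[0x01,0x16,0x17,0x14,0x0d] = 6a 7a b7 e1 6a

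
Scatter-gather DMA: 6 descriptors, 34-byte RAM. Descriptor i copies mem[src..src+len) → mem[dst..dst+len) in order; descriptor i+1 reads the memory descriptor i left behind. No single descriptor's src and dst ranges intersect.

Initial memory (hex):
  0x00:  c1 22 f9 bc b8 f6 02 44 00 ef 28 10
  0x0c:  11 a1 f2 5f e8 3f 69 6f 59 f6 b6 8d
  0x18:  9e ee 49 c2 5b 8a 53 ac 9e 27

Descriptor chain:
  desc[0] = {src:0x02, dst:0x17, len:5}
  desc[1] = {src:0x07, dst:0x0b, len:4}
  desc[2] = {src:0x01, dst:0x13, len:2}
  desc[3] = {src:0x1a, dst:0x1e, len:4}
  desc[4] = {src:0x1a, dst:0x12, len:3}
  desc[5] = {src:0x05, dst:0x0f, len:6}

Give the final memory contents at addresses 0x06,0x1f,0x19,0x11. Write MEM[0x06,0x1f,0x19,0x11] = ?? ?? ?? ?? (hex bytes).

MEM[0x06,0x1f,0x19,0x11] = 02 02 b8 44

#0 dst[0x17+5] := {0xf9,0xbc,0xb8,0xf6,0x02}
#1 dst[0x0b+4] := {0x44,0x00,0xef,0x28}
#2 dst[0x13+2] := {0x22,0xf9}
#3 dst[0x1e+4] := {0xf6,0x02,0x5b,0x8a}
#4 dst[0x12+3] := {0xf6,0x02,0x5b}
#5 dst[0x0f+6] := {0xf6,0x02,0x44,0x00,0xef,0x28}
query mem[0x06]=0x02, mem[0x1f]=0x02, mem[0x19]=0xb8, mem[0x11]=0x44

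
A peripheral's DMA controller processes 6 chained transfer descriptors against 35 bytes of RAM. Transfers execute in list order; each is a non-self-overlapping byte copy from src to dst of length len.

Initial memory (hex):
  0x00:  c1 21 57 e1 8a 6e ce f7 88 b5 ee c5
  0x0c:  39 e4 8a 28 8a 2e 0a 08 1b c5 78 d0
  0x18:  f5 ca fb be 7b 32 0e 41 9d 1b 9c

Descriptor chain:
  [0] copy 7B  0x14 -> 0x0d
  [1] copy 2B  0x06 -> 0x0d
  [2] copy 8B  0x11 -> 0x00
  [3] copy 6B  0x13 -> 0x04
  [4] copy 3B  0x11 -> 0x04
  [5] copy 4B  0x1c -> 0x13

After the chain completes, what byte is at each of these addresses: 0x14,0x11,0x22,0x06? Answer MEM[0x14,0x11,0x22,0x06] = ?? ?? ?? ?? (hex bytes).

MEM[0x14,0x11,0x22,0x06] = 32 f5 9c fb

D0: mem[0x0d..0x13] <- [1b c5 78 d0 f5 ca fb]
D1: mem[0x0d..0x0e] <- [ce f7]
D2: mem[0x00..0x07] <- [f5 ca fb 1b c5 78 d0 f5]
D3: mem[0x04..0x09] <- [fb 1b c5 78 d0 f5]
D4: mem[0x04..0x06] <- [f5 ca fb]
D5: mem[0x13..0x16] <- [7b 32 0e 41]
query mem[0x14]=0x32, mem[0x11]=0xf5, mem[0x22]=0x9c, mem[0x06]=0xfb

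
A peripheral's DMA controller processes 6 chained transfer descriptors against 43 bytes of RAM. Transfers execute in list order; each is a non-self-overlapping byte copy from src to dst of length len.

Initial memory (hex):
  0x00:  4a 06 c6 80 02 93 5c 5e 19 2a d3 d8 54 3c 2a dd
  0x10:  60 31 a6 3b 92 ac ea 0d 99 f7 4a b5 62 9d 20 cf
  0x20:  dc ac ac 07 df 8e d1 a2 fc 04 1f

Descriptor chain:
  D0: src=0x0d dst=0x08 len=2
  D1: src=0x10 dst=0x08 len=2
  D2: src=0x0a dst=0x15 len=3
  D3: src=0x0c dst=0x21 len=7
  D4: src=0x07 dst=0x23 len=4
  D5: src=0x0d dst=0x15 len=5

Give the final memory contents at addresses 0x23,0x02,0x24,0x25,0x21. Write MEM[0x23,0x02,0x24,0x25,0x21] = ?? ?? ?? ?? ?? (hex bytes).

D0: mem[0x08..0x09] <- [3c 2a]
D1: mem[0x08..0x09] <- [60 31]
D2: mem[0x15..0x17] <- [d3 d8 54]
D3: mem[0x21..0x27] <- [54 3c 2a dd 60 31 a6]
D4: mem[0x23..0x26] <- [5e 60 31 d3]
D5: mem[0x15..0x19] <- [3c 2a dd 60 31]
query mem[0x23]=0x5e, mem[0x02]=0xc6, mem[0x24]=0x60, mem[0x25]=0x31, mem[0x21]=0x54

MEM[0x23,0x02,0x24,0x25,0x21] = 5e c6 60 31 54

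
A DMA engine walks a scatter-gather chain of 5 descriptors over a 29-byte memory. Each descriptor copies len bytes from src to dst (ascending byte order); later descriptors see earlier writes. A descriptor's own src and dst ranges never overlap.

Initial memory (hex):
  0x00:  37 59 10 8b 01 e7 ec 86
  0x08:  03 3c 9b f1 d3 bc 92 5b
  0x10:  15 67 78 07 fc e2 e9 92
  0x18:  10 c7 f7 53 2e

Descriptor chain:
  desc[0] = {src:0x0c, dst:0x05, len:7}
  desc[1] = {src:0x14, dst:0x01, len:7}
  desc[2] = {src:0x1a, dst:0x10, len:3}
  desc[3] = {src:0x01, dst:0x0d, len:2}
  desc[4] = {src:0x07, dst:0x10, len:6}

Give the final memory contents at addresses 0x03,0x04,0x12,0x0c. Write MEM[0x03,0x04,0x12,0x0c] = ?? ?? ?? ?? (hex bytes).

MEM[0x03,0x04,0x12,0x0c] = e9 92 15 d3

#0 dst[0x05+7] := {0xd3,0xbc,0x92,0x5b,0x15,0x67,0x78}
#1 dst[0x01+7] := {0xfc,0xe2,0xe9,0x92,0x10,0xc7,0xf7}
#2 dst[0x10+3] := {0xf7,0x53,0x2e}
#3 dst[0x0d+2] := {0xfc,0xe2}
#4 dst[0x10+6] := {0xf7,0x5b,0x15,0x67,0x78,0xd3}
query mem[0x03]=0xe9, mem[0x04]=0x92, mem[0x12]=0x15, mem[0x0c]=0xd3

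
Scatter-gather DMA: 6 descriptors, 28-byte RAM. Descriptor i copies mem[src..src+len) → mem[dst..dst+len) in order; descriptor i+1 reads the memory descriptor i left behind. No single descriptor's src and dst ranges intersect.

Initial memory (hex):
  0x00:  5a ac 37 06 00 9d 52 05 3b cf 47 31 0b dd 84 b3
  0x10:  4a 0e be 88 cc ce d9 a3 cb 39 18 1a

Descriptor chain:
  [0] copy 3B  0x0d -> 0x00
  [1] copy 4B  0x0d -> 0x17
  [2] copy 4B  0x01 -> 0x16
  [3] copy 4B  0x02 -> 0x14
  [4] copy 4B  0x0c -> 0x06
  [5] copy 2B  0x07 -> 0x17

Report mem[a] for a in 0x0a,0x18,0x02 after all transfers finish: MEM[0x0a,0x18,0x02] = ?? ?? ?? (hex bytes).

  after D0: wrote 3B at 0x00 = dd84b3
  after D1: wrote 4B at 0x17 = dd84b34a
  after D2: wrote 4B at 0x16 = 84b30600
  after D3: wrote 4B at 0x14 = b306009d
  after D4: wrote 4B at 0x06 = 0bdd84b3
  after D5: wrote 2B at 0x17 = dd84
query mem[0x0a]=0x47, mem[0x18]=0x84, mem[0x02]=0xb3

MEM[0x0a,0x18,0x02] = 47 84 b3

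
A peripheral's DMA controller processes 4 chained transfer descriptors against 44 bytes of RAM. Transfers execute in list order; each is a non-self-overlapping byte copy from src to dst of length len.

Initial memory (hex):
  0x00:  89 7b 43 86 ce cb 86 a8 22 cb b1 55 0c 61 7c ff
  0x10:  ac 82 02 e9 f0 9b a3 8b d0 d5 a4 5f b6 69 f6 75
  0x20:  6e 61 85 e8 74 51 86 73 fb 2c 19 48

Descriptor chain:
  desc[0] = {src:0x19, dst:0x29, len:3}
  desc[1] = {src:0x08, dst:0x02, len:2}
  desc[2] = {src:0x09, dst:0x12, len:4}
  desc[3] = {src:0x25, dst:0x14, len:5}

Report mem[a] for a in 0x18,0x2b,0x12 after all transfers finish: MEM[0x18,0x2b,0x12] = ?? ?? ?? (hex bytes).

MEM[0x18,0x2b,0x12] = d5 5f cb

#0 dst[0x29+3] := {0xd5,0xa4,0x5f}
#1 dst[0x02+2] := {0x22,0xcb}
#2 dst[0x12+4] := {0xcb,0xb1,0x55,0x0c}
#3 dst[0x14+5] := {0x51,0x86,0x73,0xfb,0xd5}
query mem[0x18]=0xd5, mem[0x2b]=0x5f, mem[0x12]=0xcb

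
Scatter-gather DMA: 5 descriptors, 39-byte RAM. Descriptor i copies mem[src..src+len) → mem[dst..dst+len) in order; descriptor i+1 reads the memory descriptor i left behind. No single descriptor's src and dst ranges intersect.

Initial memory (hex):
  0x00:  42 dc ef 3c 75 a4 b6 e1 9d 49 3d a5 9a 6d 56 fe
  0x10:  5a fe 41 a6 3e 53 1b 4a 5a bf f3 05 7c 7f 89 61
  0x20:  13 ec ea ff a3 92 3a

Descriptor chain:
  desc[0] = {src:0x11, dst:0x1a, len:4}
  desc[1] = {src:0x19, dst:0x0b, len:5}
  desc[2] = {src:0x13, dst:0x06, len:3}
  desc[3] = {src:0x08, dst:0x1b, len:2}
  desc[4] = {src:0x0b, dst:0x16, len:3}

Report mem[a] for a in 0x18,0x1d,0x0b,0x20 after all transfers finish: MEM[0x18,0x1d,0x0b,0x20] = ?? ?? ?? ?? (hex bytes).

MEM[0x18,0x1d,0x0b,0x20] = 41 3e bf 13

  after D0: wrote 4B at 0x1a = fe41a63e
  after D1: wrote 5B at 0x0b = bffe41a63e
  after D2: wrote 3B at 0x06 = a63e53
  after D3: wrote 2B at 0x1b = 5349
  after D4: wrote 3B at 0x16 = bffe41
query mem[0x18]=0x41, mem[0x1d]=0x3e, mem[0x0b]=0xbf, mem[0x20]=0x13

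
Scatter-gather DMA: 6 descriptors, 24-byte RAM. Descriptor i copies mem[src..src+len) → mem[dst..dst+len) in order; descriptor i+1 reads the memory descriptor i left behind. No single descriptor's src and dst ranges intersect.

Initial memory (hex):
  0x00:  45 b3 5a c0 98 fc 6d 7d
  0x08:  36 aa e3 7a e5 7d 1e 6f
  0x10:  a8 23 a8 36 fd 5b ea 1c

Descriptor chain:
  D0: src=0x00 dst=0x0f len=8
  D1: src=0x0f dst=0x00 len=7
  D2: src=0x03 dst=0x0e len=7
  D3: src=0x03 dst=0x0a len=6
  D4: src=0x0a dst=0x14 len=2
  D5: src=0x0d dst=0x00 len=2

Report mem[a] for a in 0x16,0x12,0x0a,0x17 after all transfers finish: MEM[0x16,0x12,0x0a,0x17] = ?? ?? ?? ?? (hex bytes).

D0: mem[0x0f..0x16] <- [45 b3 5a c0 98 fc 6d 7d]
D1: mem[0x00..0x06] <- [45 b3 5a c0 98 fc 6d]
D2: mem[0x0e..0x14] <- [c0 98 fc 6d 7d 36 aa]
D3: mem[0x0a..0x0f] <- [c0 98 fc 6d 7d 36]
D4: mem[0x14..0x15] <- [c0 98]
D5: mem[0x00..0x01] <- [6d 7d]
query mem[0x16]=0x7d, mem[0x12]=0x7d, mem[0x0a]=0xc0, mem[0x17]=0x1c

MEM[0x16,0x12,0x0a,0x17] = 7d 7d c0 1c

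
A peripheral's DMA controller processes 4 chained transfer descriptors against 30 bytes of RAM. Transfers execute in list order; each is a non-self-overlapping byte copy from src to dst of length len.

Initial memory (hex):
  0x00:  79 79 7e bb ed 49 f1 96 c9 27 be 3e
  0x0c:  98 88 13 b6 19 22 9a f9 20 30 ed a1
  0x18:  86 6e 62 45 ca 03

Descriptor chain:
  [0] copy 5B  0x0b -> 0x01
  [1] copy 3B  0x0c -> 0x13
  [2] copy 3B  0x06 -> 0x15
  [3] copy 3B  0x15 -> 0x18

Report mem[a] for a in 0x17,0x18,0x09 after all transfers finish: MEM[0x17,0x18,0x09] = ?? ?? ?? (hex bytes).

D0: mem[0x01..0x05] <- [3e 98 88 13 b6]
D1: mem[0x13..0x15] <- [98 88 13]
D2: mem[0x15..0x17] <- [f1 96 c9]
D3: mem[0x18..0x1a] <- [f1 96 c9]
query mem[0x17]=0xc9, mem[0x18]=0xf1, mem[0x09]=0x27

MEM[0x17,0x18,0x09] = c9 f1 27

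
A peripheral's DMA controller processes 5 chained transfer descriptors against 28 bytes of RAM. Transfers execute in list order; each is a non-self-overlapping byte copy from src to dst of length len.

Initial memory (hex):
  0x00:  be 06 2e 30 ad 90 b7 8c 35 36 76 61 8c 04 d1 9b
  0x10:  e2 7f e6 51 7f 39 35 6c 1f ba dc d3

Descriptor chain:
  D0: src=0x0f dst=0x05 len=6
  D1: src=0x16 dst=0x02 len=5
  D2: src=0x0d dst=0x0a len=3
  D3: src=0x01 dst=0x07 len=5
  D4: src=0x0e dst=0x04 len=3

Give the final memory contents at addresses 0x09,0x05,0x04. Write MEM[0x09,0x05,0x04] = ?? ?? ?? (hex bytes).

  after D0: wrote 6B at 0x05 = 9be27fe6517f
  after D1: wrote 5B at 0x02 = 356c1fbadc
  after D2: wrote 3B at 0x0a = 04d19b
  after D3: wrote 5B at 0x07 = 06356c1fba
  after D4: wrote 3B at 0x04 = d19be2
query mem[0x09]=0x6c, mem[0x05]=0x9b, mem[0x04]=0xd1

MEM[0x09,0x05,0x04] = 6c 9b d1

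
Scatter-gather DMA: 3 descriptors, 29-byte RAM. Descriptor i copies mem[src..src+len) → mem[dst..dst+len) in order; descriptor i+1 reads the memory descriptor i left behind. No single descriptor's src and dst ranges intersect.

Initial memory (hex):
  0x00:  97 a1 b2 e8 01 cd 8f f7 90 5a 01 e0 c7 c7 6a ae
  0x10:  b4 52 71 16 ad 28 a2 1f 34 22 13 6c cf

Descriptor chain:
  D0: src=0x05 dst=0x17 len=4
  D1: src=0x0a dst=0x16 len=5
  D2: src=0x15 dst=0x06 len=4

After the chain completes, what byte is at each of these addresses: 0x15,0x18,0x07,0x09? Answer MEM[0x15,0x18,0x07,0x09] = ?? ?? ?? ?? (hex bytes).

[0] 0x05->0x17 len=4 : cd 8f f7 90
[1] 0x0a->0x16 len=5 : 01 e0 c7 c7 6a
[2] 0x15->0x06 len=4 : 28 01 e0 c7
query mem[0x15]=0x28, mem[0x18]=0xc7, mem[0x07]=0x01, mem[0x09]=0xc7

MEM[0x15,0x18,0x07,0x09] = 28 c7 01 c7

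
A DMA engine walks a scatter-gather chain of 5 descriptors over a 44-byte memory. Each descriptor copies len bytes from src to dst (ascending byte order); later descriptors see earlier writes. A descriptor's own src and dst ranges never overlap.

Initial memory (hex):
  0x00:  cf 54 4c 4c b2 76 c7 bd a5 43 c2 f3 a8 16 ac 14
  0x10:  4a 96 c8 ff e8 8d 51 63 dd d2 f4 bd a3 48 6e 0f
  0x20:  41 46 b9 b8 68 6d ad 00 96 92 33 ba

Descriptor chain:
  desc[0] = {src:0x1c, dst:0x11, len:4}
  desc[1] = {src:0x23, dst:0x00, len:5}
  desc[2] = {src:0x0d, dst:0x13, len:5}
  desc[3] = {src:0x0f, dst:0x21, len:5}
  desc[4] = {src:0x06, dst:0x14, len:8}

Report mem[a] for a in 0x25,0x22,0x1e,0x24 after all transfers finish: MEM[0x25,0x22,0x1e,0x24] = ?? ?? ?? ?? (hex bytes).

[0] 0x1c->0x11 len=4 : a3 48 6e 0f
[1] 0x23->0x00 len=5 : b8 68 6d ad 00
[2] 0x0d->0x13 len=5 : 16 ac 14 4a a3
[3] 0x0f->0x21 len=5 : 14 4a a3 48 16
[4] 0x06->0x14 len=8 : c7 bd a5 43 c2 f3 a8 16
query mem[0x25]=0x16, mem[0x22]=0x4a, mem[0x1e]=0x6e, mem[0x24]=0x48

MEM[0x25,0x22,0x1e,0x24] = 16 4a 6e 48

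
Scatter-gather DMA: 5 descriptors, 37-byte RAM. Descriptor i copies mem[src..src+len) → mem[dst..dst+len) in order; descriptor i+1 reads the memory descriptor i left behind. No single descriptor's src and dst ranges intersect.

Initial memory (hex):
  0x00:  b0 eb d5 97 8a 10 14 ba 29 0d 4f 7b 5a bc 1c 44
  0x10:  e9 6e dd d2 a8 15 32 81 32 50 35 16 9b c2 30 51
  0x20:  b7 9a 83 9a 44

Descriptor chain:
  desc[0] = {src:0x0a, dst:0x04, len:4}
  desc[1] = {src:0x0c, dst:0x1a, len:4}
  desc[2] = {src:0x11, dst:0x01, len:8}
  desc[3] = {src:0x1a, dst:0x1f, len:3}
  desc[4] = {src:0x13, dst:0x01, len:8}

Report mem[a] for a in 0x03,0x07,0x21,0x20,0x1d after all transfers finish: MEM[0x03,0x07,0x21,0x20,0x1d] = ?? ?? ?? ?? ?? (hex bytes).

MEM[0x03,0x07,0x21,0x20,0x1d] = 15 50 1c bc 44

[0] 0x0a->0x04 len=4 : 4f 7b 5a bc
[1] 0x0c->0x1a len=4 : 5a bc 1c 44
[2] 0x11->0x01 len=8 : 6e dd d2 a8 15 32 81 32
[3] 0x1a->0x1f len=3 : 5a bc 1c
[4] 0x13->0x01 len=8 : d2 a8 15 32 81 32 50 5a
query mem[0x03]=0x15, mem[0x07]=0x50, mem[0x21]=0x1c, mem[0x20]=0xbc, mem[0x1d]=0x44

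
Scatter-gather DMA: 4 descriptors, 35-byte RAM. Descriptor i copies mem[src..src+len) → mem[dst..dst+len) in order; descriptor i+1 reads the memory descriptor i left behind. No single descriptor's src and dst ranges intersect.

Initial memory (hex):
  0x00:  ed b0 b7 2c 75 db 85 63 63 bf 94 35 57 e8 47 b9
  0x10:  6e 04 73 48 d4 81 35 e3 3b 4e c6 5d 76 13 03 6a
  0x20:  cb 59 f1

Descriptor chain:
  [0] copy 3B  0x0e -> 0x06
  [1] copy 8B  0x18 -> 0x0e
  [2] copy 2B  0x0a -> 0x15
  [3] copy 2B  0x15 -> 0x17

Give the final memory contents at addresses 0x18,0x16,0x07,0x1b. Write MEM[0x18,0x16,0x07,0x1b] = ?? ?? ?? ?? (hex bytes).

MEM[0x18,0x16,0x07,0x1b] = 35 35 b9 5d

D0: mem[0x06..0x08] <- [47 b9 6e]
D1: mem[0x0e..0x15] <- [3b 4e c6 5d 76 13 03 6a]
D2: mem[0x15..0x16] <- [94 35]
D3: mem[0x17..0x18] <- [94 35]
query mem[0x18]=0x35, mem[0x16]=0x35, mem[0x07]=0xb9, mem[0x1b]=0x5d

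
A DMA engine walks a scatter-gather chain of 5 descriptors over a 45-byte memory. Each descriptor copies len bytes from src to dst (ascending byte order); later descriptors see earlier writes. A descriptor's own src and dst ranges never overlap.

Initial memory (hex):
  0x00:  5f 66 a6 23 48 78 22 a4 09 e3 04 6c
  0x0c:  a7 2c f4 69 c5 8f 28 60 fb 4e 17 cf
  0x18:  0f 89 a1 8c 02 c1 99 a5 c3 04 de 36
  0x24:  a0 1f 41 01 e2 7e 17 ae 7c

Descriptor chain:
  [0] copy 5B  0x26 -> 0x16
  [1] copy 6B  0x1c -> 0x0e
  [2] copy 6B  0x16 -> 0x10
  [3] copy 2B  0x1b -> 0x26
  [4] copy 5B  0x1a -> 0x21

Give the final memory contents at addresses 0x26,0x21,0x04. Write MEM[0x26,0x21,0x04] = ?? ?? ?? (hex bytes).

MEM[0x26,0x21,0x04] = 8c 17 48

D0: mem[0x16..0x1a] <- [41 01 e2 7e 17]
D1: mem[0x0e..0x13] <- [02 c1 99 a5 c3 04]
D2: mem[0x10..0x15] <- [41 01 e2 7e 17 8c]
D3: mem[0x26..0x27] <- [8c 02]
D4: mem[0x21..0x25] <- [17 8c 02 c1 99]
query mem[0x26]=0x8c, mem[0x21]=0x17, mem[0x04]=0x48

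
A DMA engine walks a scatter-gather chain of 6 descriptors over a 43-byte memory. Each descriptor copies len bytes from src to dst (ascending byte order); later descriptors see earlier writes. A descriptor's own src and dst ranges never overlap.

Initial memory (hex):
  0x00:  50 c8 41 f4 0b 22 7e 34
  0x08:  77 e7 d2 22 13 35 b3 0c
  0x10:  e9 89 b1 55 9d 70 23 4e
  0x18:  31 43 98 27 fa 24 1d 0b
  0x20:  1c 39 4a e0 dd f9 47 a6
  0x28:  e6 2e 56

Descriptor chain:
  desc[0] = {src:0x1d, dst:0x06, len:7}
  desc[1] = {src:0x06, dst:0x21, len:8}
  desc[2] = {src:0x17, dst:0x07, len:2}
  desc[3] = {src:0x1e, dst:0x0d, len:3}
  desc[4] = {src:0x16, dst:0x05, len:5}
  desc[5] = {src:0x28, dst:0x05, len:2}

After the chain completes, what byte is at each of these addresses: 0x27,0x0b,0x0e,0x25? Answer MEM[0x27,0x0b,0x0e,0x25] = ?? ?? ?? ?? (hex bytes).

  after D0: wrote 7B at 0x06 = 241d0b1c394ae0
  after D1: wrote 8B at 0x21 = 241d0b1c394ae035
  after D2: wrote 2B at 0x07 = 4e31
  after D3: wrote 3B at 0x0d = 1d0b1c
  after D4: wrote 5B at 0x05 = 234e314398
  after D5: wrote 2B at 0x05 = 352e
query mem[0x27]=0xe0, mem[0x0b]=0x4a, mem[0x0e]=0x0b, mem[0x25]=0x39

MEM[0x27,0x0b,0x0e,0x25] = e0 4a 0b 39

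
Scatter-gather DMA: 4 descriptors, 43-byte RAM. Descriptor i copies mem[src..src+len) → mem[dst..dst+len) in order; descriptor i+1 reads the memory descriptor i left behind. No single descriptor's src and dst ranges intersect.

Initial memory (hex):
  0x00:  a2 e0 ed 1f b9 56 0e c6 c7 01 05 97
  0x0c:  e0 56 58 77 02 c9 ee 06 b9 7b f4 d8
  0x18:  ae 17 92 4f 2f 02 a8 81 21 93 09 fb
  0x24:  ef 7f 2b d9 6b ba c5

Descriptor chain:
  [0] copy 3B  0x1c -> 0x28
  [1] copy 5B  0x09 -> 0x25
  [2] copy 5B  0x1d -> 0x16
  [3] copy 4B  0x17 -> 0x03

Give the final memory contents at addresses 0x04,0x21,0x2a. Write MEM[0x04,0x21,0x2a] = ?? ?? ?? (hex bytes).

MEM[0x04,0x21,0x2a] = 81 93 a8

#0 dst[0x28+3] := {0x2f,0x02,0xa8}
#1 dst[0x25+5] := {0x01,0x05,0x97,0xe0,0x56}
#2 dst[0x16+5] := {0x02,0xa8,0x81,0x21,0x93}
#3 dst[0x03+4] := {0xa8,0x81,0x21,0x93}
query mem[0x04]=0x81, mem[0x21]=0x93, mem[0x2a]=0xa8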